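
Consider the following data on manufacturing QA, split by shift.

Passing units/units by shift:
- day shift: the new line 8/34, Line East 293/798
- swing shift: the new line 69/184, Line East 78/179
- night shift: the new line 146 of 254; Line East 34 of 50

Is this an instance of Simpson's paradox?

Day shift: the new line 8/34 = 23.5%, Line East 293/798 = 36.7% → Line East
Swing shift: the new line 69/184 = 37.5%, Line East 78/179 = 43.6% → Line East
Night shift: the new line 146/254 = 57.5%, Line East 34/50 = 68.0% → Line East
Overall: the new line 223/472 = 47.2%, Line East 405/1027 = 39.4% → the new line
Line East wins each shift group but the new line wins overall — the comparison reverses. Line East's units skew toward day shift, which has a lower base rate.

Yes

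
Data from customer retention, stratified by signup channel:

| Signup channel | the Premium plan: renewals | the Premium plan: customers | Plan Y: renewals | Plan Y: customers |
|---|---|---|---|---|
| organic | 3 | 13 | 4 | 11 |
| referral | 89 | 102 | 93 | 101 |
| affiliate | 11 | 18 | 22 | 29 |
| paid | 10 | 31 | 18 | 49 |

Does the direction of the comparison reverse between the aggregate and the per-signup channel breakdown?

Organic: the Premium plan 3/13 = 23.1%, Plan Y 4/11 = 36.4% → Plan Y
Referral: the Premium plan 89/102 = 87.3%, Plan Y 93/101 = 92.1% → Plan Y
Affiliate: the Premium plan 11/18 = 61.1%, Plan Y 22/29 = 75.9% → Plan Y
Paid: the Premium plan 10/31 = 32.3%, Plan Y 18/49 = 36.7% → Plan Y
Overall: the Premium plan 113/164 = 68.9%, Plan Y 137/190 = 72.1% → Plan Y
Plan Y wins overall and in every signup group — no reversal.

No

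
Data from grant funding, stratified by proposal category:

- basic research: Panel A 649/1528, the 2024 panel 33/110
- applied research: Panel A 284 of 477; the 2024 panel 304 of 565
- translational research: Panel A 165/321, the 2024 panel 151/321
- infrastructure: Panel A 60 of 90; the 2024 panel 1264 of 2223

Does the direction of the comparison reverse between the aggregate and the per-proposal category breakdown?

Yes

Basic research: Panel A 649/1528 = 42.5%, the 2024 panel 33/110 = 30.0% → Panel A
Applied research: Panel A 284/477 = 59.5%, the 2024 panel 304/565 = 53.8% → Panel A
Translational research: Panel A 165/321 = 51.4%, the 2024 panel 151/321 = 47.0% → Panel A
Infrastructure: Panel A 60/90 = 66.7%, the 2024 panel 1264/2223 = 56.9% → Panel A
Overall: Panel A 1158/2416 = 47.9%, the 2024 panel 1752/3219 = 54.4% → the 2024 panel
Panel A wins each proposal group but the 2024 panel wins overall — the comparison reverses. Panel A's proposals skew toward basic research, which has a lower base rate.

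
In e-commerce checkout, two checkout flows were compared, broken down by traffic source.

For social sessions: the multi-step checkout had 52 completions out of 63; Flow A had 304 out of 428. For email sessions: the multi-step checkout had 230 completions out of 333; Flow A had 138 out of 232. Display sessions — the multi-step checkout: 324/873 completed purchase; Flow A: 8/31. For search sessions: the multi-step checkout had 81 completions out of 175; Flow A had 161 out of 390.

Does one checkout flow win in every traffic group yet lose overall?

Social: the multi-step checkout 52/63 = 82.5%, Flow A 304/428 = 71.0% → the multi-step checkout
Email: the multi-step checkout 230/333 = 69.1%, Flow A 138/232 = 59.5% → the multi-step checkout
Display: the multi-step checkout 324/873 = 37.1%, Flow A 8/31 = 25.8% → the multi-step checkout
Search: the multi-step checkout 81/175 = 46.3%, Flow A 161/390 = 41.3% → the multi-step checkout
Overall: the multi-step checkout 687/1444 = 47.6%, Flow A 611/1081 = 56.5% → Flow A
The multi-step checkout wins each traffic group but Flow A wins overall — the comparison reverses. The multi-step checkout's sessions skew toward display, which has a lower base rate.

Yes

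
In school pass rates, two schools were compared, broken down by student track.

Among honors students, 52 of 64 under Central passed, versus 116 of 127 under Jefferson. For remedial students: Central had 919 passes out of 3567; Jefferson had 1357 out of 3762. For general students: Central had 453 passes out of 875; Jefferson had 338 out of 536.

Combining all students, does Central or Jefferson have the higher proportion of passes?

Honors: Central 52/64 = 81.2%, Jefferson 116/127 = 91.3% → Jefferson
Remedial: Central 919/3567 = 25.8%, Jefferson 1357/3762 = 36.1% → Jefferson
General: Central 453/875 = 51.8%, Jefferson 338/536 = 63.1% → Jefferson
Overall: Central 1424/4506 = 31.6%, Jefferson 1811/4425 = 40.9% → Jefferson

Jefferson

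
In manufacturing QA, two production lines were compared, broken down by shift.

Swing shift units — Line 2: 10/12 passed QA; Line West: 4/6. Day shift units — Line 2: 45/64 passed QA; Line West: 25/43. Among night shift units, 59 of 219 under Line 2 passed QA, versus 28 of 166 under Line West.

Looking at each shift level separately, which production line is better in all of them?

Line 2

Swing shift: Line 2 10/12 = 83.3%, Line West 4/6 = 66.7% → Line 2
Day shift: Line 2 45/64 = 70.3%, Line West 25/43 = 58.1% → Line 2
Night shift: Line 2 59/219 = 26.9%, Line West 28/166 = 16.9% → Line 2
Line 2 has the higher rate in all 3 groups.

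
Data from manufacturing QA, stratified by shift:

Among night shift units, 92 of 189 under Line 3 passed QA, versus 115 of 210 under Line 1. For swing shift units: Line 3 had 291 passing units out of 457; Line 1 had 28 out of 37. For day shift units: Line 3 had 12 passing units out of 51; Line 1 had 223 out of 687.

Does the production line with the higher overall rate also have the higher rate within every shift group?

No

Night shift: Line 3 92/189 = 48.7%, Line 1 115/210 = 54.8% → Line 1
Swing shift: Line 3 291/457 = 63.7%, Line 1 28/37 = 75.7% → Line 1
Day shift: Line 3 12/51 = 23.5%, Line 1 223/687 = 32.5% → Line 1
Overall: Line 3 395/697 = 56.7%, Line 1 366/934 = 39.2% → Line 3
Line 1 wins each shift group but Line 3 wins overall — the comparison reverses. Line 1's units skew toward day shift, which has a lower base rate.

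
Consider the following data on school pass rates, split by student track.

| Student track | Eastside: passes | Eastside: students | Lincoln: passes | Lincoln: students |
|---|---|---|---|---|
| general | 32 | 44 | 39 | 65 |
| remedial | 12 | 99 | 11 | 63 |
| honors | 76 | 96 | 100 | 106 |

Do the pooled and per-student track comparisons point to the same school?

No

General: Eastside 32/44 = 72.7%, Lincoln 39/65 = 60.0% → Eastside
Remedial: Eastside 12/99 = 12.1%, Lincoln 11/63 = 17.5% → Lincoln
Honors: Eastside 76/96 = 79.2%, Lincoln 100/106 = 94.3% → Lincoln
Overall: Eastside 120/239 = 50.2%, Lincoln 150/234 = 64.1% → Lincoln
Neither sweeps: Eastside wins 1 of 3 groups, Lincoln wins 2. Lincoln wins overall but not every group — no Simpson reversal.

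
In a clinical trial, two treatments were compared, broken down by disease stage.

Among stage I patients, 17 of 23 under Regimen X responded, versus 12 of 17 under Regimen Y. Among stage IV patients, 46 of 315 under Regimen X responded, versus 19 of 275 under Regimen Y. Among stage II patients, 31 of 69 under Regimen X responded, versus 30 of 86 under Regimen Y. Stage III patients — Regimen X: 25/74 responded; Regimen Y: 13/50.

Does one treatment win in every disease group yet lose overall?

Stage I: Regimen X 17/23 = 73.9%, Regimen Y 12/17 = 70.6% → Regimen X
Stage IV: Regimen X 46/315 = 14.6%, Regimen Y 19/275 = 6.9% → Regimen X
Stage II: Regimen X 31/69 = 44.9%, Regimen Y 30/86 = 34.9% → Regimen X
Stage III: Regimen X 25/74 = 33.8%, Regimen Y 13/50 = 26.0% → Regimen X
Overall: Regimen X 119/481 = 24.7%, Regimen Y 74/428 = 17.3% → Regimen X
Regimen X wins overall and in every disease group — no reversal.

No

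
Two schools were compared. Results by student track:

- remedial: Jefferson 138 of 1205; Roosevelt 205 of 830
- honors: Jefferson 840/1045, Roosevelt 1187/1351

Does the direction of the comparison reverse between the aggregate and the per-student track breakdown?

Remedial: Jefferson 138/1205 = 11.5%, Roosevelt 205/830 = 24.7% → Roosevelt
Honors: Jefferson 840/1045 = 80.4%, Roosevelt 1187/1351 = 87.9% → Roosevelt
Overall: Jefferson 978/2250 = 43.5%, Roosevelt 1392/2181 = 63.8% → Roosevelt
Roosevelt wins overall and in every student group — no reversal.

No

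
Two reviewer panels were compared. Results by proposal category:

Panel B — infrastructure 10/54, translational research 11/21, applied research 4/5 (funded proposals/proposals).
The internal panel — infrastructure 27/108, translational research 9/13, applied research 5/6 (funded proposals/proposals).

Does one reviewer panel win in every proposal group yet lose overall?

No

Infrastructure: Panel B 10/54 = 18.5%, the internal panel 27/108 = 25.0% → the internal panel
Translational research: Panel B 11/21 = 52.4%, the internal panel 9/13 = 69.2% → the internal panel
Applied research: Panel B 4/5 = 80.0%, the internal panel 5/6 = 83.3% → the internal panel
Overall: Panel B 25/80 = 31.2%, the internal panel 41/127 = 32.3% → the internal panel
The internal panel wins overall and in every proposal group — no reversal.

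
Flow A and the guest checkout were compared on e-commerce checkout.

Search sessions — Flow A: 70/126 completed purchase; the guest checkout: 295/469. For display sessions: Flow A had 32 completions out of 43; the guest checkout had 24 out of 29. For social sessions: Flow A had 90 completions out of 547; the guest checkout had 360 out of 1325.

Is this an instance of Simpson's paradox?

Search: Flow A 70/126 = 55.6%, the guest checkout 295/469 = 62.9% → the guest checkout
Display: Flow A 32/43 = 74.4%, the guest checkout 24/29 = 82.8% → the guest checkout
Social: Flow A 90/547 = 16.5%, the guest checkout 360/1325 = 27.2% → the guest checkout
Overall: Flow A 192/716 = 26.8%, the guest checkout 679/1823 = 37.2% → the guest checkout
The guest checkout wins overall and in every traffic group — no reversal.

No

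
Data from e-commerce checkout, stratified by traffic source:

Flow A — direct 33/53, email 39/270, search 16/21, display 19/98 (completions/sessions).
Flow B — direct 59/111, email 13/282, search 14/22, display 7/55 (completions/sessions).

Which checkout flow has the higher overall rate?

Flow A

Direct: Flow A 33/53 = 62.3%, Flow B 59/111 = 53.2% → Flow A
Email: Flow A 39/270 = 14.4%, Flow B 13/282 = 4.6% → Flow A
Search: Flow A 16/21 = 76.2%, Flow B 14/22 = 63.6% → Flow A
Display: Flow A 19/98 = 19.4%, Flow B 7/55 = 12.7% → Flow A
Overall: Flow A 107/442 = 24.2%, Flow B 93/470 = 19.8% → Flow A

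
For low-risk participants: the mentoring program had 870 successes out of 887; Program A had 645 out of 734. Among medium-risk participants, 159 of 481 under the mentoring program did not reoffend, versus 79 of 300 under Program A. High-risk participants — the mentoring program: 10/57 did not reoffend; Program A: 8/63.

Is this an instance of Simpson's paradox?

No

Low-risk: the mentoring program 870/887 = 98.1%, Program A 645/734 = 87.9% → the mentoring program
Medium-risk: the mentoring program 159/481 = 33.1%, Program A 79/300 = 26.3% → the mentoring program
High-risk: the mentoring program 10/57 = 17.5%, Program A 8/63 = 12.7% → the mentoring program
Overall: the mentoring program 1039/1425 = 72.9%, Program A 732/1097 = 66.7% → the mentoring program
The mentoring program wins overall and in every risk group — no reversal.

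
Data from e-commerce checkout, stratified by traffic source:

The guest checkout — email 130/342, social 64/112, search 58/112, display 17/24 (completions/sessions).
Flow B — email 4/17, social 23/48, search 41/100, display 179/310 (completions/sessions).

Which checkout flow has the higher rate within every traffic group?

Email: the guest checkout 130/342 = 38.0%, Flow B 4/17 = 23.5% → the guest checkout
Social: the guest checkout 64/112 = 57.1%, Flow B 23/48 = 47.9% → the guest checkout
Search: the guest checkout 58/112 = 51.8%, Flow B 41/100 = 41.0% → the guest checkout
Display: the guest checkout 17/24 = 70.8%, Flow B 179/310 = 57.7% → the guest checkout
The guest checkout has the higher rate in all 4 groups.

the guest checkout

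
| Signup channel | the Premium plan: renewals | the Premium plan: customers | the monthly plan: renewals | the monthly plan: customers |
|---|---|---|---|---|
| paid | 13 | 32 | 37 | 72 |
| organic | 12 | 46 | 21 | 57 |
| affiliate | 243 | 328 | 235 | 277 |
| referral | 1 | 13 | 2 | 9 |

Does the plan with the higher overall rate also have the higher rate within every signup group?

Yes

Paid: the Premium plan 13/32 = 40.6%, the monthly plan 37/72 = 51.4% → the monthly plan
Organic: the Premium plan 12/46 = 26.1%, the monthly plan 21/57 = 36.8% → the monthly plan
Affiliate: the Premium plan 243/328 = 74.1%, the monthly plan 235/277 = 84.8% → the monthly plan
Referral: the Premium plan 1/13 = 7.7%, the monthly plan 2/9 = 22.2% → the monthly plan
Overall: the Premium plan 269/419 = 64.2%, the monthly plan 295/415 = 71.1% → the monthly plan
The monthly plan wins overall and in every signup group — no reversal.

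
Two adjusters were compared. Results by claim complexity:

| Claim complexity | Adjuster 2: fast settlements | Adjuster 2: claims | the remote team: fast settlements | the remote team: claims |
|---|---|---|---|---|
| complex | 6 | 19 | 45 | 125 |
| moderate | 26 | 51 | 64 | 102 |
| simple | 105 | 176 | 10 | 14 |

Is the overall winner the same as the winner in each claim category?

Complex: Adjuster 2 6/19 = 31.6%, the remote team 45/125 = 36.0% → the remote team
Moderate: Adjuster 2 26/51 = 51.0%, the remote team 64/102 = 62.7% → the remote team
Simple: Adjuster 2 105/176 = 59.7%, the remote team 10/14 = 71.4% → the remote team
Overall: Adjuster 2 137/246 = 55.7%, the remote team 119/241 = 49.4% → Adjuster 2
The remote team wins each claim group but Adjuster 2 wins overall — the comparison reverses. The remote team's claims skew toward complex, which has a lower base rate.

No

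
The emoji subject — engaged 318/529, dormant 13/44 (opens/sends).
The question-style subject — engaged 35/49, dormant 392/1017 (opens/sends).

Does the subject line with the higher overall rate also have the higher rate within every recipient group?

No

Engaged: the emoji subject 318/529 = 60.1%, the question-style subject 35/49 = 71.4% → the question-style subject
Dormant: the emoji subject 13/44 = 29.5%, the question-style subject 392/1017 = 38.5% → the question-style subject
Overall: the emoji subject 331/573 = 57.8%, the question-style subject 427/1066 = 40.1% → the emoji subject
The question-style subject wins each recipient group but the emoji subject wins overall — the comparison reverses. The question-style subject's sends skew toward dormant, which has a lower base rate.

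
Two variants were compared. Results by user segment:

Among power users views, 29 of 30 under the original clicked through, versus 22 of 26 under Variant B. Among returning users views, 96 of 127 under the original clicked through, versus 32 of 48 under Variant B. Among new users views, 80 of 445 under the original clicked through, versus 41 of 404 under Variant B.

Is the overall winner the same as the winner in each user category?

Yes

Power users: the original 29/30 = 96.7%, Variant B 22/26 = 84.6% → the original
Returning users: the original 96/127 = 75.6%, Variant B 32/48 = 66.7% → the original
New users: the original 80/445 = 18.0%, Variant B 41/404 = 10.1% → the original
Overall: the original 205/602 = 34.1%, Variant B 95/478 = 19.9% → the original
The original wins overall and in every user group — no reversal.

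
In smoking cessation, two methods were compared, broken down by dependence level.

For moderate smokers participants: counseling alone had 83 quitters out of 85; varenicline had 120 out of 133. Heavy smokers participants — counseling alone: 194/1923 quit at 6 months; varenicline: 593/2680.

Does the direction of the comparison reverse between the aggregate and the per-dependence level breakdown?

No

Moderate smokers: counseling alone 83/85 = 97.6%, varenicline 120/133 = 90.2% → counseling alone
Heavy smokers: counseling alone 194/1923 = 10.1%, varenicline 593/2680 = 22.1% → varenicline
Overall: counseling alone 277/2008 = 13.8%, varenicline 713/2813 = 25.3% → varenicline
Neither sweeps: counseling alone wins 1 of 2 groups, varenicline wins 1. Varenicline wins overall but not every group — no Simpson reversal.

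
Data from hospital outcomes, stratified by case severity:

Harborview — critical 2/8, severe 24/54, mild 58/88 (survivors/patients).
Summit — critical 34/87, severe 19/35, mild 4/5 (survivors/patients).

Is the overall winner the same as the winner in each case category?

Critical: Harborview 2/8 = 25.0%, Summit 34/87 = 39.1% → Summit
Severe: Harborview 24/54 = 44.4%, Summit 19/35 = 54.3% → Summit
Mild: Harborview 58/88 = 65.9%, Summit 4/5 = 80.0% → Summit
Overall: Harborview 84/150 = 56.0%, Summit 57/127 = 44.9% → Harborview
Summit wins each case group but Harborview wins overall — the comparison reverses. Summit's patients skew toward critical, which has a lower base rate.

No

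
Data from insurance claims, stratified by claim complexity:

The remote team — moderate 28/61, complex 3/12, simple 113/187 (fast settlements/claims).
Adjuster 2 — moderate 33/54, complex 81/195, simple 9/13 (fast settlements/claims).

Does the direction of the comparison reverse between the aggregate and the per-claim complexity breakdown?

Moderate: the remote team 28/61 = 45.9%, Adjuster 2 33/54 = 61.1% → Adjuster 2
Complex: the remote team 3/12 = 25.0%, Adjuster 2 81/195 = 41.5% → Adjuster 2
Simple: the remote team 113/187 = 60.4%, Adjuster 2 9/13 = 69.2% → Adjuster 2
Overall: the remote team 144/260 = 55.4%, Adjuster 2 123/262 = 46.9% → the remote team
Adjuster 2 wins each claim group but the remote team wins overall — the comparison reverses. Adjuster 2's claims skew toward complex, which has a lower base rate.

Yes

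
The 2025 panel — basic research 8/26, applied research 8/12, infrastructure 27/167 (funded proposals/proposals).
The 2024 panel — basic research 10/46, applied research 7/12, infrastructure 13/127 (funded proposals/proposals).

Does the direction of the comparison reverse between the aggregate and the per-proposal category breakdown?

No

Basic research: the 2025 panel 8/26 = 30.8%, the 2024 panel 10/46 = 21.7% → the 2025 panel
Applied research: the 2025 panel 8/12 = 66.7%, the 2024 panel 7/12 = 58.3% → the 2025 panel
Infrastructure: the 2025 panel 27/167 = 16.2%, the 2024 panel 13/127 = 10.2% → the 2025 panel
Overall: the 2025 panel 43/205 = 21.0%, the 2024 panel 30/185 = 16.2% → the 2025 panel
The 2025 panel wins overall and in every proposal group — no reversal.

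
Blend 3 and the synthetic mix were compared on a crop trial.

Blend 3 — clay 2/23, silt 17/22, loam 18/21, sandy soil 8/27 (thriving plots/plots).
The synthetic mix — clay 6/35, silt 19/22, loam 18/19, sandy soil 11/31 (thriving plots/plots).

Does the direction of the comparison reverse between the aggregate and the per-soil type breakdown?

No

Clay: Blend 3 2/23 = 8.7%, the synthetic mix 6/35 = 17.1% → the synthetic mix
Silt: Blend 3 17/22 = 77.3%, the synthetic mix 19/22 = 86.4% → the synthetic mix
Loam: Blend 3 18/21 = 85.7%, the synthetic mix 18/19 = 94.7% → the synthetic mix
Sandy soil: Blend 3 8/27 = 29.6%, the synthetic mix 11/31 = 35.5% → the synthetic mix
Overall: Blend 3 45/93 = 48.4%, the synthetic mix 54/107 = 50.5% → the synthetic mix
The synthetic mix wins overall and in every soil group — no reversal.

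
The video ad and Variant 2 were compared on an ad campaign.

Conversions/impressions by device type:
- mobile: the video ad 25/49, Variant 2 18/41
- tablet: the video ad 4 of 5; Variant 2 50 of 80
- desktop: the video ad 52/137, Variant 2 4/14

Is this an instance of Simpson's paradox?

Mobile: the video ad 25/49 = 51.0%, Variant 2 18/41 = 43.9% → the video ad
Tablet: the video ad 4/5 = 80.0%, Variant 2 50/80 = 62.5% → the video ad
Desktop: the video ad 52/137 = 38.0%, Variant 2 4/14 = 28.6% → the video ad
Overall: the video ad 81/191 = 42.4%, Variant 2 72/135 = 53.3% → Variant 2
The video ad wins each device group but Variant 2 wins overall — the comparison reverses. The video ad's impressions skew toward desktop, which has a lower base rate.

Yes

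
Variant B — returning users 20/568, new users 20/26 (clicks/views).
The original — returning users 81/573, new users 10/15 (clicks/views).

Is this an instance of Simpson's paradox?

No

Returning users: Variant B 20/568 = 3.5%, the original 81/573 = 14.1% → the original
New users: Variant B 20/26 = 76.9%, the original 10/15 = 66.7% → Variant B
Overall: Variant B 40/594 = 6.7%, the original 91/588 = 15.5% → the original
Neither sweeps: Variant B wins 1 of 2 groups, the original wins 1. The original wins overall but not every group — no Simpson reversal.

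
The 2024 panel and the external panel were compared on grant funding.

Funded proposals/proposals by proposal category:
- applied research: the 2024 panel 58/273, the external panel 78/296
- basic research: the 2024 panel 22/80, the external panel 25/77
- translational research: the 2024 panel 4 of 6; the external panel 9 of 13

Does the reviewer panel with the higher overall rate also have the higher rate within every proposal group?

Applied research: the 2024 panel 58/273 = 21.2%, the external panel 78/296 = 26.4% → the external panel
Basic research: the 2024 panel 22/80 = 27.5%, the external panel 25/77 = 32.5% → the external panel
Translational research: the 2024 panel 4/6 = 66.7%, the external panel 9/13 = 69.2% → the external panel
Overall: the 2024 panel 84/359 = 23.4%, the external panel 112/386 = 29.0% → the external panel
The external panel wins overall and in every proposal group — no reversal.

Yes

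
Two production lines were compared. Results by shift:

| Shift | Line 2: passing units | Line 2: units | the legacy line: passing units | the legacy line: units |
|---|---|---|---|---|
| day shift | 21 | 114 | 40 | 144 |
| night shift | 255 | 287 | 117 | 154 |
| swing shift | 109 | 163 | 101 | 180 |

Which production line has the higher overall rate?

Line 2

Day shift: Line 2 21/114 = 18.4%, the legacy line 40/144 = 27.8% → the legacy line
Night shift: Line 2 255/287 = 88.9%, the legacy line 117/154 = 76.0% → Line 2
Swing shift: Line 2 109/163 = 66.9%, the legacy line 101/180 = 56.1% → Line 2
Overall: Line 2 385/564 = 68.3%, the legacy line 258/478 = 54.0% → Line 2
(Neither sweeps every shift group, but Line 2 has the higher pooled rate.)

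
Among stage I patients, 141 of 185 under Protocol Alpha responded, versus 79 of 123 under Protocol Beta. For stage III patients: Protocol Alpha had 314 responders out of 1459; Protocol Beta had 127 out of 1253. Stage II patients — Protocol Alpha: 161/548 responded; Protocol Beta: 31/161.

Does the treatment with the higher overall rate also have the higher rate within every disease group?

Yes

Stage I: Protocol Alpha 141/185 = 76.2%, Protocol Beta 79/123 = 64.2% → Protocol Alpha
Stage III: Protocol Alpha 314/1459 = 21.5%, Protocol Beta 127/1253 = 10.1% → Protocol Alpha
Stage II: Protocol Alpha 161/548 = 29.4%, Protocol Beta 31/161 = 19.3% → Protocol Alpha
Overall: Protocol Alpha 616/2192 = 28.1%, Protocol Beta 237/1537 = 15.4% → Protocol Alpha
Protocol Alpha wins overall and in every disease group — no reversal.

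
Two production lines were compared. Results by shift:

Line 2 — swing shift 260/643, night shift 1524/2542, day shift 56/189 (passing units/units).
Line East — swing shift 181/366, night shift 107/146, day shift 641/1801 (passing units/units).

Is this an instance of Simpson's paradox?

Swing shift: Line 2 260/643 = 40.4%, Line East 181/366 = 49.5% → Line East
Night shift: Line 2 1524/2542 = 60.0%, Line East 107/146 = 73.3% → Line East
Day shift: Line 2 56/189 = 29.6%, Line East 641/1801 = 35.6% → Line East
Overall: Line 2 1840/3374 = 54.5%, Line East 929/2313 = 40.2% → Line 2
Line East wins each shift group but Line 2 wins overall — the comparison reverses. Line East's units skew toward day shift, which has a lower base rate.

Yes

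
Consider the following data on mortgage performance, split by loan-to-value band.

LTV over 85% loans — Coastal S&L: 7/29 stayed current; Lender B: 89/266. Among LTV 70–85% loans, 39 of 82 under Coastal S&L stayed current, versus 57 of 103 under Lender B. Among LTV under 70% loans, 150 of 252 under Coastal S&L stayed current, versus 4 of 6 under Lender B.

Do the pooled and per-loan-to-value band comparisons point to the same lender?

LTV over 85%: Coastal S&L 7/29 = 24.1%, Lender B 89/266 = 33.5% → Lender B
LTV 70–85%: Coastal S&L 39/82 = 47.6%, Lender B 57/103 = 55.3% → Lender B
LTV under 70%: Coastal S&L 150/252 = 59.5%, Lender B 4/6 = 66.7% → Lender B
Overall: Coastal S&L 196/363 = 54.0%, Lender B 150/375 = 40.0% → Coastal S&L
Lender B wins each loan-to-value group but Coastal S&L wins overall — the comparison reverses. Lender B's loans skew toward LTV over 85%, which has a lower base rate.

No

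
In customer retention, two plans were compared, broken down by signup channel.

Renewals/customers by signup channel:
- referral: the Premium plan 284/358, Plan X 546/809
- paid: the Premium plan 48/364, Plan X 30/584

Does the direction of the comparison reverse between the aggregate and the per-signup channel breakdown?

Referral: the Premium plan 284/358 = 79.3%, Plan X 546/809 = 67.5% → the Premium plan
Paid: the Premium plan 48/364 = 13.2%, Plan X 30/584 = 5.1% → the Premium plan
Overall: the Premium plan 332/722 = 46.0%, Plan X 576/1393 = 41.3% → the Premium plan
The Premium plan wins overall and in every signup group — no reversal.

No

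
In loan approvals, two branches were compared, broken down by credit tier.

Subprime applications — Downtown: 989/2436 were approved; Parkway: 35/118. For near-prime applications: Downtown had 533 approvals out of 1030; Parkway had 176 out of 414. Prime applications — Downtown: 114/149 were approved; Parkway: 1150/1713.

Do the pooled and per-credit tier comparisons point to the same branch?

Subprime: Downtown 989/2436 = 40.6%, Parkway 35/118 = 29.7% → Downtown
Near-prime: Downtown 533/1030 = 51.7%, Parkway 176/414 = 42.5% → Downtown
Prime: Downtown 114/149 = 76.5%, Parkway 1150/1713 = 67.1% → Downtown
Overall: Downtown 1636/3615 = 45.3%, Parkway 1361/2245 = 60.6% → Parkway
Downtown wins each credit group but Parkway wins overall — the comparison reverses. Downtown's applications skew toward subprime, which has a lower base rate.

No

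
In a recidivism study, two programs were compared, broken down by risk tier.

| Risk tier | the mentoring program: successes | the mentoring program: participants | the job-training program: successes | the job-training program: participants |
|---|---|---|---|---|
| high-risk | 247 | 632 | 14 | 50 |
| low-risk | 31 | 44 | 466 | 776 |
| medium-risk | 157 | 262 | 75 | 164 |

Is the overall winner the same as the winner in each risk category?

No

High-risk: the mentoring program 247/632 = 39.1%, the job-training program 14/50 = 28.0% → the mentoring program
Low-risk: the mentoring program 31/44 = 70.5%, the job-training program 466/776 = 60.1% → the mentoring program
Medium-risk: the mentoring program 157/262 = 59.9%, the job-training program 75/164 = 45.7% → the mentoring program
Overall: the mentoring program 435/938 = 46.4%, the job-training program 555/990 = 56.1% → the job-training program
The mentoring program wins each risk group but the job-training program wins overall — the comparison reverses. The mentoring program's participants skew toward high-risk, which has a lower base rate.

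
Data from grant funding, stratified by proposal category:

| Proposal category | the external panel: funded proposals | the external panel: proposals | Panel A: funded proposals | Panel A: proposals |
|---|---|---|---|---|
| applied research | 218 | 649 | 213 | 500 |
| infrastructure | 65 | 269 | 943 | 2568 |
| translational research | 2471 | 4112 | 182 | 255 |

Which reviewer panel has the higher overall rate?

the external panel

Applied research: the external panel 218/649 = 33.6%, Panel A 213/500 = 42.6% → Panel A
Infrastructure: the external panel 65/269 = 24.2%, Panel A 943/2568 = 36.7% → Panel A
Translational research: the external panel 2471/4112 = 60.1%, Panel A 182/255 = 71.4% → Panel A
Overall: the external panel 2754/5030 = 54.8%, Panel A 1338/3323 = 40.3% → the external panel
(Panel A wins every proposal group but the external panel wins overall — Panel A's proposals skew toward the low-rate infrastructure group.)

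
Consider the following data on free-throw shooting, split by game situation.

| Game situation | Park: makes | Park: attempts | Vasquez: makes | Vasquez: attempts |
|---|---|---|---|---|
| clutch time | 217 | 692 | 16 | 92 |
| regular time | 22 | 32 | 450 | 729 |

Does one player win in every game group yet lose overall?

Clutch time: Park 217/692 = 31.4%, Vasquez 16/92 = 17.4% → Park
Regular time: Park 22/32 = 68.8%, Vasquez 450/729 = 61.7% → Park
Overall: Park 239/724 = 33.0%, Vasquez 466/821 = 56.8% → Vasquez
Park wins each game group but Vasquez wins overall — the comparison reverses. Park's attempts skew toward clutch time, which has a lower base rate.

Yes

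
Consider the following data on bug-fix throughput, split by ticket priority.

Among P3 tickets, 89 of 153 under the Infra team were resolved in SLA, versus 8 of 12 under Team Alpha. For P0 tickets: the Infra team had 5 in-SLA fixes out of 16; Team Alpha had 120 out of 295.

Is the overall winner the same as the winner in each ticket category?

No

P3: the Infra team 89/153 = 58.2%, Team Alpha 8/12 = 66.7% → Team Alpha
P0: the Infra team 5/16 = 31.2%, Team Alpha 120/295 = 40.7% → Team Alpha
Overall: the Infra team 94/169 = 55.6%, Team Alpha 128/307 = 41.7% → the Infra team
Team Alpha wins each ticket group but the Infra team wins overall — the comparison reverses. Team Alpha's tickets skew toward P0, which has a lower base rate.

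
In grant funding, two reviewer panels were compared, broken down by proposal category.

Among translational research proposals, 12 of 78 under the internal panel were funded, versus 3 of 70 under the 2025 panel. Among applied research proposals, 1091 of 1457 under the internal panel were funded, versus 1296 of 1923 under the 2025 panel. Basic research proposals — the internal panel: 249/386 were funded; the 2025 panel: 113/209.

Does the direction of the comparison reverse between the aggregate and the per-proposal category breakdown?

No

Translational research: the internal panel 12/78 = 15.4%, the 2025 panel 3/70 = 4.3% → the internal panel
Applied research: the internal panel 1091/1457 = 74.9%, the 2025 panel 1296/1923 = 67.4% → the internal panel
Basic research: the internal panel 249/386 = 64.5%, the 2025 panel 113/209 = 54.1% → the internal panel
Overall: the internal panel 1352/1921 = 70.4%, the 2025 panel 1412/2202 = 64.1% → the internal panel
The internal panel wins overall and in every proposal group — no reversal.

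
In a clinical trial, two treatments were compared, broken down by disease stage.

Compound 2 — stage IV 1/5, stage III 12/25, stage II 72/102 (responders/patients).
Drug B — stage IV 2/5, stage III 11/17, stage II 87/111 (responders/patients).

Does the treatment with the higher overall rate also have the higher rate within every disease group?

Yes

Stage IV: Compound 2 1/5 = 20.0%, Drug B 2/5 = 40.0% → Drug B
Stage III: Compound 2 12/25 = 48.0%, Drug B 11/17 = 64.7% → Drug B
Stage II: Compound 2 72/102 = 70.6%, Drug B 87/111 = 78.4% → Drug B
Overall: Compound 2 85/132 = 64.4%, Drug B 100/133 = 75.2% → Drug B
Drug B wins overall and in every disease group — no reversal.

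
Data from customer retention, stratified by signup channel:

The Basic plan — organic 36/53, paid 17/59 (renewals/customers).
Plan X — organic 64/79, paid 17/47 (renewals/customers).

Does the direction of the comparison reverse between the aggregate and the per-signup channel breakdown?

No

Organic: the Basic plan 36/53 = 67.9%, Plan X 64/79 = 81.0% → Plan X
Paid: the Basic plan 17/59 = 28.8%, Plan X 17/47 = 36.2% → Plan X
Overall: the Basic plan 53/112 = 47.3%, Plan X 81/126 = 64.3% → Plan X
Plan X wins overall and in every signup group — no reversal.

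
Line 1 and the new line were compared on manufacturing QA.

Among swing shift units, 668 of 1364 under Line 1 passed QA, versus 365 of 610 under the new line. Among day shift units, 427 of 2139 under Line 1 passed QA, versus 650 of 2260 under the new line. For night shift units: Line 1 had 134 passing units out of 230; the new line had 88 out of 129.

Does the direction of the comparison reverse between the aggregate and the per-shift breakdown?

No

Swing shift: Line 1 668/1364 = 49.0%, the new line 365/610 = 59.8% → the new line
Day shift: Line 1 427/2139 = 20.0%, the new line 650/2260 = 28.8% → the new line
Night shift: Line 1 134/230 = 58.3%, the new line 88/129 = 68.2% → the new line
Overall: Line 1 1229/3733 = 32.9%, the new line 1103/2999 = 36.8% → the new line
The new line wins overall and in every shift group — no reversal.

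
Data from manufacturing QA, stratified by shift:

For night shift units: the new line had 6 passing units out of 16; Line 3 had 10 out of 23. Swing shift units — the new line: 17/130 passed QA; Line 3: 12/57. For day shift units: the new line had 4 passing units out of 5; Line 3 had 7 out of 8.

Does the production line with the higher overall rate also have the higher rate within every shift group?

Yes

Night shift: the new line 6/16 = 37.5%, Line 3 10/23 = 43.5% → Line 3
Swing shift: the new line 17/130 = 13.1%, Line 3 12/57 = 21.1% → Line 3
Day shift: the new line 4/5 = 80.0%, Line 3 7/8 = 87.5% → Line 3
Overall: the new line 27/151 = 17.9%, Line 3 29/88 = 33.0% → Line 3
Line 3 wins overall and in every shift group — no reversal.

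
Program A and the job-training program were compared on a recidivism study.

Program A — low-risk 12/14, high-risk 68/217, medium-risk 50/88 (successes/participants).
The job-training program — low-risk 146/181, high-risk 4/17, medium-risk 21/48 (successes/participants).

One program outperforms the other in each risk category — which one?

Program A

Low-risk: Program A 12/14 = 85.7%, the job-training program 146/181 = 80.7% → Program A
High-risk: Program A 68/217 = 31.3%, the job-training program 4/17 = 23.5% → Program A
Medium-risk: Program A 50/88 = 56.8%, the job-training program 21/48 = 43.8% → Program A
Program A has the higher rate in all 3 groups.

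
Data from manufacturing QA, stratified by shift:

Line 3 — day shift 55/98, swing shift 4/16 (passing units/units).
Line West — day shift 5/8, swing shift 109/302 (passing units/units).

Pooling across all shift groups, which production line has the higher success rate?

Day shift: Line 3 55/98 = 56.1%, Line West 5/8 = 62.5% → Line West
Swing shift: Line 3 4/16 = 25.0%, Line West 109/302 = 36.1% → Line West
Overall: Line 3 59/114 = 51.8%, Line West 114/310 = 36.8% → Line 3
(Line West wins every shift group but Line 3 wins overall — Line West's units skew toward the low-rate swing shift group.)

Line 3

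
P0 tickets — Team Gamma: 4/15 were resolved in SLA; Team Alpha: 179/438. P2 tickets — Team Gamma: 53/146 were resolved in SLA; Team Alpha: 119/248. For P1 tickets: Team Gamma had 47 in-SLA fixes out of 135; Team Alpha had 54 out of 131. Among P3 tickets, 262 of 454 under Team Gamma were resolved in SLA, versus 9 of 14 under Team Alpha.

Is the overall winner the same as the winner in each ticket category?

P0: Team Gamma 4/15 = 26.7%, Team Alpha 179/438 = 40.9% → Team Alpha
P2: Team Gamma 53/146 = 36.3%, Team Alpha 119/248 = 48.0% → Team Alpha
P1: Team Gamma 47/135 = 34.8%, Team Alpha 54/131 = 41.2% → Team Alpha
P3: Team Gamma 262/454 = 57.7%, Team Alpha 9/14 = 64.3% → Team Alpha
Overall: Team Gamma 366/750 = 48.8%, Team Alpha 361/831 = 43.4% → Team Gamma
Team Alpha wins each ticket group but Team Gamma wins overall — the comparison reverses. Team Alpha's tickets skew toward P0, which has a lower base rate.

No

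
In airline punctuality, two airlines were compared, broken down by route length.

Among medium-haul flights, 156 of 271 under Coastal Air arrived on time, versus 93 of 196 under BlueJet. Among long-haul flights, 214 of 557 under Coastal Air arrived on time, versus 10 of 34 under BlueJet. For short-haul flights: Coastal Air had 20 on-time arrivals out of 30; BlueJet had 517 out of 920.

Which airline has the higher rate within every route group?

Coastal Air

Medium-haul: Coastal Air 156/271 = 57.6%, BlueJet 93/196 = 47.4% → Coastal Air
Long-haul: Coastal Air 214/557 = 38.4%, BlueJet 10/34 = 29.4% → Coastal Air
Short-haul: Coastal Air 20/30 = 66.7%, BlueJet 517/920 = 56.2% → Coastal Air
Coastal Air has the higher rate in all 3 groups.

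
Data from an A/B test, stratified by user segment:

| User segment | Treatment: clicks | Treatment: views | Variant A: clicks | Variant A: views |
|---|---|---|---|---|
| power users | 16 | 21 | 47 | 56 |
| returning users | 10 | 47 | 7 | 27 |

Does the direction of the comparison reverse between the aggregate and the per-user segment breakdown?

Power users: Treatment 16/21 = 76.2%, Variant A 47/56 = 83.9% → Variant A
Returning users: Treatment 10/47 = 21.3%, Variant A 7/27 = 25.9% → Variant A
Overall: Treatment 26/68 = 38.2%, Variant A 54/83 = 65.1% → Variant A
Variant A wins overall and in every user group — no reversal.

No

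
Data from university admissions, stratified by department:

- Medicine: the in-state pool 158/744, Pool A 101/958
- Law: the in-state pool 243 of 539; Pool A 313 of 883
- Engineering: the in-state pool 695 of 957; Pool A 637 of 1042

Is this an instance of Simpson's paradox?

No

Medicine: the in-state pool 158/744 = 21.2%, Pool A 101/958 = 10.5% → the in-state pool
Law: the in-state pool 243/539 = 45.1%, Pool A 313/883 = 35.4% → the in-state pool
Engineering: the in-state pool 695/957 = 72.6%, Pool A 637/1042 = 61.1% → the in-state pool
Overall: the in-state pool 1096/2240 = 48.9%, Pool A 1051/2883 = 36.5% → the in-state pool
The in-state pool wins overall and in every department group — no reversal.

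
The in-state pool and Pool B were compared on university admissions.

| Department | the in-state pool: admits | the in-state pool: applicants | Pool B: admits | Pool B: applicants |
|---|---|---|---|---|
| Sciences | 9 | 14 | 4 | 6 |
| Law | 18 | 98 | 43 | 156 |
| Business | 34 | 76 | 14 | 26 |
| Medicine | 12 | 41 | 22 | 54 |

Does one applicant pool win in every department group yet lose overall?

Sciences: the in-state pool 9/14 = 64.3%, Pool B 4/6 = 66.7% → Pool B
Law: the in-state pool 18/98 = 18.4%, Pool B 43/156 = 27.6% → Pool B
Business: the in-state pool 34/76 = 44.7%, Pool B 14/26 = 53.8% → Pool B
Medicine: the in-state pool 12/41 = 29.3%, Pool B 22/54 = 40.7% → Pool B
Overall: the in-state pool 73/229 = 31.9%, Pool B 83/242 = 34.3% → Pool B
Pool B wins overall and in every department group — no reversal.

No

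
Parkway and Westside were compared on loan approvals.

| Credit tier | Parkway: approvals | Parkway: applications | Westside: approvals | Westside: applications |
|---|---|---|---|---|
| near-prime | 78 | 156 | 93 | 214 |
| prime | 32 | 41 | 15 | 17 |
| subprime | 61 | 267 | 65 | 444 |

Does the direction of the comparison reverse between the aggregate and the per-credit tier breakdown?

No

Near-prime: Parkway 78/156 = 50.0%, Westside 93/214 = 43.5% → Parkway
Prime: Parkway 32/41 = 78.0%, Westside 15/17 = 88.2% → Westside
Subprime: Parkway 61/267 = 22.8%, Westside 65/444 = 14.6% → Parkway
Overall: Parkway 171/464 = 36.9%, Westside 173/675 = 25.6% → Parkway
Neither sweeps: Parkway wins 2 of 3 groups, Westside wins 1. Parkway wins overall but not every group — no Simpson reversal.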